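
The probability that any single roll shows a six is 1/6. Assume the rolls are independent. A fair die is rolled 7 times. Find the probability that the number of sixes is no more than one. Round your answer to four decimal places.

X ~ Binomial(7, 0.166667); P(X ≤ 1) = Σ C(7,k) p^k (1−p)^(7−k) over k:
  k=0: C(7,0)·0.166667^0·0.833333^7 = 0.279082
  k=1: C(7,1)·0.166667^1·0.833333^6 = 0.390714
Total = 0.669796

0.6698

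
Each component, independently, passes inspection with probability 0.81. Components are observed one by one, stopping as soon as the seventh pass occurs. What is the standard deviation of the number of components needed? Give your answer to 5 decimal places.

1.42377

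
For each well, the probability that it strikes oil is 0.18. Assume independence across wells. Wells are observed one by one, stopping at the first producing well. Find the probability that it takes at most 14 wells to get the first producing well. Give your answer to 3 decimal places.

0.938

Y = number of wells to the first success; geometric, p = 0.18.
P(Y ≤ 14) = 1 − (1−p)^14 = 1 − 0.06214 = 0.93786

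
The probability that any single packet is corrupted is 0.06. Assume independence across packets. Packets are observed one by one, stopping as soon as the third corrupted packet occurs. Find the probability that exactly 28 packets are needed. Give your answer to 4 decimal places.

Y = trial on which the third success occurs; negative binomial, r=3, p=0.06.
P(Y=28) = C(27,2) · p^3 · (1−p)^25
= 351 · 0.000216 · 0.21291 = 0.016142

0.0161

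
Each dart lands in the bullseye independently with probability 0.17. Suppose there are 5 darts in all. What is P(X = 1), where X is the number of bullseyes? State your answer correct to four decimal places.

0.4034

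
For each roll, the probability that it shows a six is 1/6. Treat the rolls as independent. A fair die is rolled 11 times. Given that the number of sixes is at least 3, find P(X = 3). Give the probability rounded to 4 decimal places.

X ~ Binomial(11, 0.166667). Want P(X=3 | X≥3) = P(X=3) / P(X≥3).
P(X=3) = C(11,3)·0.166667^3·0.833333^8 = 0.177656
P(X≥3) = 1 − 0.134588 − 0.296094 − 0.296094 = 0.273225
Ratio = 0.177656 / 0.273225 = 0.650219

0.6502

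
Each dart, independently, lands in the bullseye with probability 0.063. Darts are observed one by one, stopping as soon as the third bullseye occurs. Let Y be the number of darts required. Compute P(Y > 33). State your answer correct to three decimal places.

Needing more than 33 darts ⇔ fewer than 3 successes in the first 33. With X ~ Binomial(33, 0.063), P(Y > 33) = P(X ≤ 2).
  k=0: C(33,0)·0.063^0·0.937^33 = 0.11679
  k=1: C(33,1)·0.063^1·0.937^32 = 0.25913
  k=2: C(33,2)·0.063^2·0.937^31 = 0.27877
P(X ≤ 2) = 0.65469

0.655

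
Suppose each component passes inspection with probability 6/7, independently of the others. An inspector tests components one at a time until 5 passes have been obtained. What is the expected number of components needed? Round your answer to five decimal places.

5.83333

Y = total components until the fifth success; negative binomial with r=5, p=0.857143.
E[Y] = r / p = 5 / 0.857143 = 5.8333333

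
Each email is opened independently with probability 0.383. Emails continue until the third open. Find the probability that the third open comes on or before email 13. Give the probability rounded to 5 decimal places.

Finishing within 13 emails ⇔ at least 3 successes in the first 13. With X ~ Binomial(13, 0.383), P(Y ≤ 13) = 1 − P(X ≤ 2).
  k=0: C(13,0)·0.383^0·0.617^13 = 0.0018780
  k=1: C(13,1)·0.383^1·0.617^12 = 0.0151553
  k=2: C(13,2)·0.383^2·0.617^11 = 0.0564455
1 − 0.0734788 = 0.9265212

0.92652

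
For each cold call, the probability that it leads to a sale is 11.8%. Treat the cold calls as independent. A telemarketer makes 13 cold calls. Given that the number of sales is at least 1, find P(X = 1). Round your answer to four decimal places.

0.4226

X ~ Binomial(13, 0.118). Want P(X=1 | X≥1) = P(X=1) / P(X≥1).
P(X=1) = C(13,1)·0.118^1·0.882^12 = 0.339976
P(X≥1) = 1 − 0.195475 = 0.804525
Ratio = 0.339976 / 0.804525 = 0.422580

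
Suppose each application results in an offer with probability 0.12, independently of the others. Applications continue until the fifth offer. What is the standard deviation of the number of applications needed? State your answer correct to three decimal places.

Y = total applications until the fifth success; negative binomial with r=5, p=0.12.
SD(Y) = √[r(1−p)/p²] = √(305.55556) = 17.48015

17.480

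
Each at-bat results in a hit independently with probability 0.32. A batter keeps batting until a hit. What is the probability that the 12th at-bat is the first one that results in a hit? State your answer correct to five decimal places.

0.00460

Geometric (trials to first success), p = 0.32.
P(Y = 12) = (1−p)^11 · p = 0.014375 · 0.32 = 0.0045999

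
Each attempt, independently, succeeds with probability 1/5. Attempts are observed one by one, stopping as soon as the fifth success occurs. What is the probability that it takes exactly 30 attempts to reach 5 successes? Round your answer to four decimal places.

0.0287

Y = trial on which the fifth success occurs; negative binomial, r=5, p=0.20.
P(Y=30) = C(29,4) · p^5 · (1−p)^25
= 23751 · 0.00032 · 0.0037779 = 0.028713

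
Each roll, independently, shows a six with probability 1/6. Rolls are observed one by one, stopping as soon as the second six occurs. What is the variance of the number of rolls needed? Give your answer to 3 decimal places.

60.000

Y = total rolls until the second success; negative binomial with r=2, p=0.166667.
Var(Y) = r(1−p)/p² = 2·0.833333 / 0.166667² = 60.00000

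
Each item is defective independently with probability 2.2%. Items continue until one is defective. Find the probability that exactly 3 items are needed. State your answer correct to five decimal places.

0.02104

Geometric (trials to first success), p = 0.022.
P(Y = 3) = (1−p)^2 · p = 0.95648 · 0.022 = 0.0210426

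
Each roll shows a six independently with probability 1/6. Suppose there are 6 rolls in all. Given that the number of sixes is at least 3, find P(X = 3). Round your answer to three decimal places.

0.860

X ~ Binomial(6, 0.166667). Want P(X=3 | X≥3) = P(X=3) / P(X≥3).
P(X=3) = C(6,3)·0.166667^3·0.833333^3 = 0.05358
P(X≥3) = 1 − 0.33490 − 0.40188 − 0.20094 = 0.06229
Ratio = 0.05358 / 0.06229 = 0.86029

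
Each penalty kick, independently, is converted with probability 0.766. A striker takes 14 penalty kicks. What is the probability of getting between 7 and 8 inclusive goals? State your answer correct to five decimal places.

X ~ Binomial(14, 0.766); P(7 ≤ X ≤ 8) = Σ C(14,k) p^k (1−p)^(14−k) over k:
  k=7: C(14,7)·0.766^7·0.234^7 = 0.0204014
  k=8: C(14,8)·0.766^8·0.234^6 = 0.0584360
Total = 0.0788374

0.07884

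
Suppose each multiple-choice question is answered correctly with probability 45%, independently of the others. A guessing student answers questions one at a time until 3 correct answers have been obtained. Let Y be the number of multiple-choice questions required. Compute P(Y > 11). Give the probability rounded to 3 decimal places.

0.065

Needing more than 11 multiple-choice questions ⇔ fewer than 3 successes in the first 11. With X ~ Binomial(11, 0.45), P(Y > 11) = P(X ≤ 2).
  k=0: C(11,0)·0.45^0·0.55^11 = 0.00139
  k=1: C(11,1)·0.45^1·0.55^10 = 0.01254
  k=2: C(11,2)·0.45^2·0.55^9 = 0.05129
P(X ≤ 2) = 0.06522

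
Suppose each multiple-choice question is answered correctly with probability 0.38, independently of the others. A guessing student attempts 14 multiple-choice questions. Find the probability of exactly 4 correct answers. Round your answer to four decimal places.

0.1752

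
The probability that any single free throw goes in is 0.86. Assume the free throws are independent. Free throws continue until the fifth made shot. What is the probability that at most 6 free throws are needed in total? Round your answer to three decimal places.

0.800

Finishing within 6 free throws ⇔ at least 5 successes in the first 6. With X ~ Binomial(6, 0.86), P(Y ≤ 6) = 1 − P(X ≤ 4).
  k=0: C(6,0)·0.86^0·0.14^6 = 0.00001
  k=1: C(6,1)·0.86^1·0.14^5 = 0.00028
  k=2: C(6,2)·0.86^2·0.14^4 = 0.00426
  k=3: C(6,3)·0.86^3·0.14^3 = 0.03491
  k=4: C(6,4)·0.86^4·0.14^2 = 0.16082
1 − 0.20027 = 0.79973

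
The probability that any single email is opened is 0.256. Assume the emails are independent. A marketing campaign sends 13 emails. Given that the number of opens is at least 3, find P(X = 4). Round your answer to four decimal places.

X ~ Binomial(13, 0.256). Want P(X=4 | X≥3) = P(X=4) / P(X≥3).
P(X=4) = C(13,4)·0.256^4·0.744^9 = 0.214498
P(X≥3) = 1 − 0.021402 − 0.095732 − 0.197641 = 0.685225
Ratio = 0.214498 / 0.685225 = 0.313032

0.3130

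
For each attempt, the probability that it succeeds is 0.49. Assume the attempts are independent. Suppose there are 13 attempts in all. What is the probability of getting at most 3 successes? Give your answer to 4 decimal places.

X ~ Binomial(13, 0.49); P(X ≤ 3) = Σ C(13,k) p^k (1−p)^(13−k) over k:
  k=0: C(13,0)·0.49^0·0.51^13 = 0.000158
  k=1: C(13,1)·0.49^1·0.51^12 = 0.001972
  k=2: C(13,2)·0.49^2·0.51^11 = 0.011370
  k=3: C(13,3)·0.49^3·0.51^10 = 0.040055
Total = 0.053555

0.0536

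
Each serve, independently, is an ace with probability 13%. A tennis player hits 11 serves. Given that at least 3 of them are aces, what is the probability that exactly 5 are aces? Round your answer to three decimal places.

0.046

X ~ Binomial(11, 0.13). Want P(X=5 | X≥3) = P(X=5) / P(X≥3).
P(X=5) = C(11,5)·0.13^5·0.87^6 = 0.00744
P(X≥3) = 1 − 0.21613 − 0.35525 − 0.26541 = 0.16321
Ratio = 0.00744 / 0.16321 = 0.04557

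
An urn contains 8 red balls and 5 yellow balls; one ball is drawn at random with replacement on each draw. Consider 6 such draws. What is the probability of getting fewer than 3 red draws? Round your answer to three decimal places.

X ~ Binomial(6, 0.615385); P(X ≤ 2) = Σ C(6,k) p^k (1−p)^(6−k) over k:
  k=0: C(6,0)·0.615385^0·0.384615^6 = 0.00324
  k=1: C(6,1)·0.615385^1·0.384615^5 = 0.03108
  k=2: C(6,2)·0.615385^2·0.384615^4 = 0.12431
Total = 0.15862

0.159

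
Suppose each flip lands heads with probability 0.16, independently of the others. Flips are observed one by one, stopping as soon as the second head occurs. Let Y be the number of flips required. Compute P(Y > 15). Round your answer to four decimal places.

Needing more than 15 flips ⇔ fewer than 2 successes in the first 15. With X ~ Binomial(15, 0.16), P(Y > 15) = P(X ≤ 1).
  k=0: C(15,0)·0.16^0·0.84^15 = 0.073146
  k=1: C(15,1)·0.16^1·0.84^14 = 0.208988
P(X ≤ 1) = 0.282134

0.2821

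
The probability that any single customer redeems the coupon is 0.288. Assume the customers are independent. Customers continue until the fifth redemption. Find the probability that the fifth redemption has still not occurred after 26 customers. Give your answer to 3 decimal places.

Needing more than 26 customers ⇔ fewer than 5 successes in the first 26. With X ~ Binomial(26, 0.288), P(Y > 26) = P(X ≤ 4).
  k=0: C(26,0)·0.288^0·0.712^26 = 0.00015
  k=1: C(26,1)·0.288^1·0.712^25 = 0.00154
  k=2: C(26,2)·0.288^2·0.712^24 = 0.00777
  k=3: C(26,3)·0.288^3·0.712^23 = 0.02513
  k=4: C(26,4)·0.288^4·0.712^22 = 0.05845
P(X ≤ 4) = 0.09303

0.093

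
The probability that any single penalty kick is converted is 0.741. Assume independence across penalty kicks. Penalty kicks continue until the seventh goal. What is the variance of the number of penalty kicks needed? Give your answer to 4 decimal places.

Y = total penalty kicks until the seventh success; negative binomial with r=7, p=0.741.
Var(Y) = r(1−p)/p² = 7·0.259 / 0.741² = 3.301881

3.3019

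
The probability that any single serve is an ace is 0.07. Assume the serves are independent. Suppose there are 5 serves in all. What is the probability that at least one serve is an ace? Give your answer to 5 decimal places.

0.30431

P(at least one) = 1 − P(none) = 1 − (1 − 0.07)^5
= 1 − 0.6956884 = 0.3043116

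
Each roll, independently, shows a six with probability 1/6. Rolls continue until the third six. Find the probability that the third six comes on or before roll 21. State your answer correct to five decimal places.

0.70438

Finishing within 21 rolls ⇔ at least 3 successes in the first 21. With X ~ Binomial(21, 0.166667), P(Y ≤ 21) = 1 − P(X ≤ 2).
  k=0: C(21,0)·0.166667^0·0.833333^21 = 0.0217367
  k=1: C(21,1)·0.166667^1·0.833333^20 = 0.0912942
  k=2: C(21,2)·0.166667^2·0.833333^19 = 0.1825884
1 − 0.2956193 = 0.7043807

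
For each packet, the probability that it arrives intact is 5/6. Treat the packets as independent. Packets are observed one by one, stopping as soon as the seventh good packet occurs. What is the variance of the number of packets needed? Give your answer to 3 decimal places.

Y = total packets until the seventh success; negative binomial with r=7, p=0.833333.
Var(Y) = r(1−p)/p² = 7·0.166667 / 0.833333² = 1.68000

1.680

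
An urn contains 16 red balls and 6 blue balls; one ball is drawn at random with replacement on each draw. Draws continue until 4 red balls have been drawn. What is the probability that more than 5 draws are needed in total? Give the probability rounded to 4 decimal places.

0.4150

Needing more than 5 draws ⇔ fewer than 4 successes in the first 5. With X ~ Binomial(5, 0.727273), P(Y > 5) = P(X ≤ 3).
  k=0: C(5,0)·0.727273^0·0.272727^5 = 0.001509
  k=1: C(5,1)·0.727273^1·0.272727^4 = 0.020118
  k=2: C(5,2)·0.727273^2·0.272727^3 = 0.107295
  k=3: C(5,3)·0.727273^3·0.272727^2 = 0.286121
P(X ≤ 3) = 0.415042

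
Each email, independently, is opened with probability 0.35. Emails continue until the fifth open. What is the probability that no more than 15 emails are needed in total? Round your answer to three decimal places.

Finishing within 15 emails ⇔ at least 5 successes in the first 15. With X ~ Binomial(15, 0.35), P(Y ≤ 15) = 1 − P(X ≤ 4).
  k=0: C(15,0)·0.35^0·0.65^15 = 0.00156
  k=1: C(15,1)·0.35^1·0.65^14 = 0.01262
  k=2: C(15,2)·0.35^2·0.65^13 = 0.04756
  k=3: C(15,3)·0.35^3·0.65^12 = 0.11096
  k=4: C(15,4)·0.35^4·0.65^11 = 0.17925
1 − 0.35194 = 0.64806

0.648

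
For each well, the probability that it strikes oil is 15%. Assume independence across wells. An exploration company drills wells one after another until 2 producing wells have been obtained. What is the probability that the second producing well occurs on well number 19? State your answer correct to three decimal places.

0.026

Y = trial on which the second success occurs; negative binomial, r=2, p=0.15.
P(Y=19) = C(18,1) · p^2 · (1−p)^17
= 18 · 0.0225 · 0.063113 = 0.02556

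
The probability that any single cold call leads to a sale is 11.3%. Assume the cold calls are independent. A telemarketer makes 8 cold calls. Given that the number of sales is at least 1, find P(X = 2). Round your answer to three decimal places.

0.282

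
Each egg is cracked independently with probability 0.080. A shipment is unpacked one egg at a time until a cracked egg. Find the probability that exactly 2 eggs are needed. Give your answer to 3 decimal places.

0.074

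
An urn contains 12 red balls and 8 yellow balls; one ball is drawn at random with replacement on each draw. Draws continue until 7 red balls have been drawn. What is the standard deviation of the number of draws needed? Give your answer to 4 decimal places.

2.7889

Y = total draws until the seventh success; negative binomial with r=7, p=0.60.
SD(Y) = √[r(1−p)/p²] = √(7.777778) = 2.788867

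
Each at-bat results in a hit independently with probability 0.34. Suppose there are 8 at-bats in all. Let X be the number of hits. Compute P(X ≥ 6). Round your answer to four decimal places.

0.0218

X ~ Binomial(8, 0.34); P(X ≥ 6) = Σ C(8,k) p^k (1−p)^(8−k) over k:
  k=6: C(8,6)·0.34^6·0.66^2 = 0.018842
  k=7: C(8,7)·0.34^7·0.66^1 = 0.002773
  k=8: C(8,8)·0.34^8·0.66^0 = 0.000179
Total = 0.021793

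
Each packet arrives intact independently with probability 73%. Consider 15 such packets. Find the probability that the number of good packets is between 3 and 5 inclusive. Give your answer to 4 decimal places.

0.0015

X ~ Binomial(15, 0.73); P(3 ≤ X ≤ 5) = Σ C(15,k) p^k (1−p)^(15−k) over k:
  k=3: C(15,3)·0.73^3·0.27^12 = 0.000027
  k=4: C(15,4)·0.73^4·0.27^11 = 0.000215
  k=5: C(15,5)·0.73^5·0.27^10 = 0.001282
Total = 0.001524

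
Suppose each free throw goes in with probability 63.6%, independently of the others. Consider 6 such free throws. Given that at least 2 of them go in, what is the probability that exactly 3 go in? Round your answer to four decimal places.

X ~ Binomial(6, 0.636). Want P(X=3 | X≥2) = P(X=3) / P(X≥2).
P(X=3) = C(6,3)·0.636^3·0.364^3 = 0.248145
P(X≥2) = 1 − 0.002326 − 0.024385 = 0.973289
Ratio = 0.248145 / 0.973289 = 0.254955

0.2550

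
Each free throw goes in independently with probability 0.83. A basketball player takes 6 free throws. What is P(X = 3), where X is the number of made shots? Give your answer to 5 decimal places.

0.05618

X ~ Binomial(n=6, p=0.83).
P(X=3) = C(6,3) · p^3 · (1−p)^3
= 20 · 0.57179 · 0.004913 = 0.0561838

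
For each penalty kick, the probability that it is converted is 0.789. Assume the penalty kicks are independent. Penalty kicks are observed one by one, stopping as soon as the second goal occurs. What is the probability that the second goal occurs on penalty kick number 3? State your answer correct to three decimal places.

0.263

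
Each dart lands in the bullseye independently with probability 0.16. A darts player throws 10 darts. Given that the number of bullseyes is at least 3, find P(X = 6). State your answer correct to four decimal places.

X ~ Binomial(10, 0.16). Want P(X=6 | X≥3) = P(X=6) / P(X≥3).
P(X=6) = C(10,6)·0.16^6·0.84^4 = 0.001754
P(X≥3) = 1 − 0.174901 − 0.333145 − 0.285553 = 0.206401
Ratio = 0.001754 / 0.206401 = 0.008499

0.0085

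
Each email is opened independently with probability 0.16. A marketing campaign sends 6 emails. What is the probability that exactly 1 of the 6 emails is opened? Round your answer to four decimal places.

0.4015

X ~ Binomial(n=6, p=0.16).
P(X=1) = C(6,1) · p^1 · (1−p)^5
= 6 · 0.16 · 0.41821 = 0.401483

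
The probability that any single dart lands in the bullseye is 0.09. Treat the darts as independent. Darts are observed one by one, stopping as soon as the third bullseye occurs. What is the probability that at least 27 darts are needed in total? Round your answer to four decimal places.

0.5813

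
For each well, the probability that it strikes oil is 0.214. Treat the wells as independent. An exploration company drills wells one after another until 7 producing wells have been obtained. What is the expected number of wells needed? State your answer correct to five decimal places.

32.71028

Y = total wells until the seventh success; negative binomial with r=7, p=0.214.
E[Y] = r / p = 7 / 0.214 = 32.7102804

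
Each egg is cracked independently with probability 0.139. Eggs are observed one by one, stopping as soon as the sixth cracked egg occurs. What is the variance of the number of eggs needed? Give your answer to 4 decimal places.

267.3775

Y = total eggs until the sixth success; negative binomial with r=6, p=0.139.
Var(Y) = r(1−p)/p² = 6·0.861 / 0.139² = 267.377465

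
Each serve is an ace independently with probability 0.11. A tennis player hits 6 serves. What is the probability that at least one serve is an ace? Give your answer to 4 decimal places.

P(at least one) = 1 − P(none) = 1 − (1 − 0.11)^6
= 1 − 0.496981 = 0.503019

0.5030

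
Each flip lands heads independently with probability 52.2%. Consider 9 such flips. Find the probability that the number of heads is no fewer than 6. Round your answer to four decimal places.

X ~ Binomial(9, 0.522); P(X ≥ 6) = Σ C(9,k) p^k (1−p)^(9−k) over k:
  k=6: C(9,6)·0.522^6·0.478^3 = 0.185603
  k=7: C(9,7)·0.522^7·0.478^2 = 0.086866
  k=8: C(9,8)·0.522^8·0.478^1 = 0.023716
  k=9: C(9,9)·0.522^9·0.478^0 = 0.002878
Total = 0.299063

0.2991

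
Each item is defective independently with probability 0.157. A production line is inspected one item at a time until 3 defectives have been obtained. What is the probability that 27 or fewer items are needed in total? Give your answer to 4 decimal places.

Finishing within 27 items ⇔ at least 3 successes in the first 27. With X ~ Binomial(27, 0.157), P(Y ≤ 27) = 1 − P(X ≤ 2).
  k=0: C(27,0)·0.157^0·0.843^27 = 0.009939
  k=1: C(27,1)·0.157^1·0.843^26 = 0.049978
  k=2: C(27,2)·0.157^2·0.843^25 = 0.121003
1 − 0.180920 = 0.819080

0.8191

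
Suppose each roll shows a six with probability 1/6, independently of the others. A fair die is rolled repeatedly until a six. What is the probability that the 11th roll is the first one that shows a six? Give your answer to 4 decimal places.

0.0269

Geometric (trials to first success), p = 0.166667.
P(Y = 11) = (1−p)^10 · p = 0.16151 · 0.166667 = 0.026918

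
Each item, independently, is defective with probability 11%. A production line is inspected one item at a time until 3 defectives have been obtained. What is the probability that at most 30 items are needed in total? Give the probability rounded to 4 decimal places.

0.6558

Finishing within 30 items ⇔ at least 3 successes in the first 30. With X ~ Binomial(30, 0.11), P(Y ≤ 30) = 1 − P(X ≤ 2).
  k=0: C(30,0)·0.11^0·0.89^30 = 0.030318
  k=1: C(30,1)·0.11^1·0.89^29 = 0.112415
  k=2: C(30,2)·0.11^2·0.89^28 = 0.201463
1 − 0.344196 = 0.655804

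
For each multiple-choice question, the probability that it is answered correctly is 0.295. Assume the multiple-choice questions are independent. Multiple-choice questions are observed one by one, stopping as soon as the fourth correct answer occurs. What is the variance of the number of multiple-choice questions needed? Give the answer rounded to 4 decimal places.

Y = total multiple-choice questions until the fourth success; negative binomial with r=4, p=0.295.
Var(Y) = r(1−p)/p² = 4·0.705 / 0.295² = 32.404481

32.4045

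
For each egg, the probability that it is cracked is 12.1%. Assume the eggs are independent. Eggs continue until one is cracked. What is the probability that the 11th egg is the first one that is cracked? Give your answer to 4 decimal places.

0.0333

Geometric (trials to first success), p = 0.121.
P(Y = 11) = (1−p)^10 · p = 0.27535 · 0.121 = 0.033318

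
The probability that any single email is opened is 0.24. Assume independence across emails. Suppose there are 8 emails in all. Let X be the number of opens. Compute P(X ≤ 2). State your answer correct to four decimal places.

X ~ Binomial(8, 0.24); P(X ≤ 2) = Σ C(8,k) p^k (1−p)^(8−k) over k:
  k=0: C(8,0)·0.24^0·0.76^8 = 0.111303
  k=1: C(8,1)·0.24^1·0.76^7 = 0.281188
  k=2: C(8,2)·0.24^2·0.76^6 = 0.310786
Total = 0.703278

0.7033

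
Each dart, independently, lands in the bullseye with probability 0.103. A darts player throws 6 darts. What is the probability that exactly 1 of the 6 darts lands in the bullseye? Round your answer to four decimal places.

0.3589

X ~ Binomial(n=6, p=0.103).
P(X=1) = C(6,1) · p^1 · (1−p)^5
= 6 · 0.103 · 0.58071 = 0.358881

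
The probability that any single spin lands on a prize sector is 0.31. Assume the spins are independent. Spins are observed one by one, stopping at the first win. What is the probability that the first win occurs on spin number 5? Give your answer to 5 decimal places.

Geometric (trials to first success), p = 0.31.
P(Y = 5) = (1−p)^4 · p = 0.22667 · 0.31 = 0.0702681

0.07027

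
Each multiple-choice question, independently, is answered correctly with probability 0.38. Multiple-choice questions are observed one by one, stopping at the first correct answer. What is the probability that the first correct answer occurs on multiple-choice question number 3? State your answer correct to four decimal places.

Geometric (trials to first success), p = 0.38.
P(Y = 3) = (1−p)^2 · p = 0.3844 · 0.38 = 0.146072

0.1461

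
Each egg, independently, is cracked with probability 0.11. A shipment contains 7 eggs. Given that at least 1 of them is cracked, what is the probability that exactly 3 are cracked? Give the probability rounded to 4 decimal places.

X ~ Binomial(7, 0.11). Want P(X=3 | X≥1) = P(X=3) / P(X≥1).
P(X=3) = C(7,3)·0.11^3·0.89^4 = 0.029228
P(X≥1) = 1 − 0.442313 = 0.557687
Ratio = 0.029228 / 0.557687 = 0.052410

0.0524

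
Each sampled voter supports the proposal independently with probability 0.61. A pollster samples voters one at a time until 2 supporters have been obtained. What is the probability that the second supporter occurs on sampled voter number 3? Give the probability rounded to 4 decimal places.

0.2902

Y = trial on which the second success occurs; negative binomial, r=2, p=0.61.
P(Y=3) = C(2,1) · p^2 · (1−p)^1
= 2 · 0.3721 · 0.39 = 0.290238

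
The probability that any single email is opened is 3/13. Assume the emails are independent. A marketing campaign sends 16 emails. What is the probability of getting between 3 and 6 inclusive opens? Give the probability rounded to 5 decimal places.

0.69602

X ~ Binomial(16, 0.230769); P(3 ≤ X ≤ 6) = Σ C(16,k) p^k (1−p)^(16−k) over k:
  k=3: C(16,3)·0.230769^3·0.769231^13 = 0.2272261
  k=4: C(16,4)·0.230769^4·0.769231^12 = 0.2215454
  k=5: C(16,5)·0.230769^5·0.769231^11 = 0.1595127
  k=6: C(16,6)·0.230769^6·0.769231^10 = 0.0877320
Total = 0.6960162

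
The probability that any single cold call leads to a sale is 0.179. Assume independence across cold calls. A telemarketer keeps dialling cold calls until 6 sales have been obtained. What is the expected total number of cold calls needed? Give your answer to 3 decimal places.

33.520

Y = total cold calls until the sixth success; negative binomial with r=6, p=0.179.
E[Y] = r / p = 6 / 0.179 = 33.51955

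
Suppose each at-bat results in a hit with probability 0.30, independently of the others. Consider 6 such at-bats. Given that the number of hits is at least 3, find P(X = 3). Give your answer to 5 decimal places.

X ~ Binomial(6, 0.30). Want P(X=3 | X≥3) = P(X=3) / P(X≥3).
P(X=3) = C(6,3)·0.30^3·0.70^3 = 0.1852200
P(X≥3) = 1 − 0.1176490 − 0.3025260 − 0.3241350 = 0.2556900
Ratio = 0.1852200 / 0.2556900 = 0.7243928

0.72439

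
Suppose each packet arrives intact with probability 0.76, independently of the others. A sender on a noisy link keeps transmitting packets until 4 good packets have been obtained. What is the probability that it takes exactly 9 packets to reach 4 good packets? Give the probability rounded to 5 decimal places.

0.01488

Y = trial on which the fourth success occurs; negative binomial, r=4, p=0.76.
P(Y=9) = C(8,3) · p^4 · (1−p)^5
= 56 · 0.33362 · 0.00079626 = 0.0148764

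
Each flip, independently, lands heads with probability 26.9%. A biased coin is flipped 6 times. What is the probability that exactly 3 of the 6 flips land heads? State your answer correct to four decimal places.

0.1521

X ~ Binomial(n=6, p=0.269).
P(X=3) = C(6,3) · p^3 · (1−p)^3
= 20 · 0.019465 · 0.39062 = 0.152068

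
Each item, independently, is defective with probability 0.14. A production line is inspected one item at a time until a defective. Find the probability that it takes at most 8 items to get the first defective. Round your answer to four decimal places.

0.7008

Y = number of items to the first success; geometric, p = 0.14.
P(Y ≤ 8) = 1 − (1−p)^8 = 1 − 0.299218 = 0.700782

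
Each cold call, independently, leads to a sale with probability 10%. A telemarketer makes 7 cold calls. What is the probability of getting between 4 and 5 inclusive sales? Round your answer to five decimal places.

X ~ Binomial(7, 0.10); P(4 ≤ X ≤ 5) = Σ C(7,k) p^k (1−p)^(7−k) over k:
  k=4: C(7,4)·0.10^4·0.90^3 = 0.0025515
  k=5: C(7,5)·0.10^5·0.90^2 = 0.0001701
Total = 0.0027216

0.00272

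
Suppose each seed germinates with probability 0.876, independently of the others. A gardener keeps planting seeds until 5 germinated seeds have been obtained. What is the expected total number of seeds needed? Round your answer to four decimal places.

5.7078

Y = total seeds until the fifth success; negative binomial with r=5, p=0.876.
E[Y] = r / p = 5 / 0.876 = 5.707763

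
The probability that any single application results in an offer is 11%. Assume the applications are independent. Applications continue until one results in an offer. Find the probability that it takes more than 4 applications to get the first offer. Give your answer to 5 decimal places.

0.62742

Y = number of applications to the first success; geometric, p = 0.11.
P(Y > 4) = P(first 4 all fail) = (1−p)^4 = 0.6274224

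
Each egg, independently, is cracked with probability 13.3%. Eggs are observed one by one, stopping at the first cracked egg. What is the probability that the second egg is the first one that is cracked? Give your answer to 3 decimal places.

0.115

Geometric (trials to first success), p = 0.133.
P(Y = 2) = (1−p)^1 · p = 0.867 · 0.133 = 0.11531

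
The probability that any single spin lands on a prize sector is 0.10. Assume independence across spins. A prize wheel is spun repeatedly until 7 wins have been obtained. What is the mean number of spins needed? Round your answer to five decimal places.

70.00000

Y = total spins until the seventh success; negative binomial with r=7, p=0.10.
E[Y] = r / p = 7 / 0.10 = 70.0000000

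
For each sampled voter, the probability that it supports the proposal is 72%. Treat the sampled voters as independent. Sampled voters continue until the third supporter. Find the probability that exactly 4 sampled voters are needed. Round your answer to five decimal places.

Y = trial on which the third success occurs; negative binomial, r=3, p=0.72.
P(Y=4) = C(3,2) · p^3 · (1−p)^1
= 3 · 0.37325 · 0.28 = 0.3135283

0.31353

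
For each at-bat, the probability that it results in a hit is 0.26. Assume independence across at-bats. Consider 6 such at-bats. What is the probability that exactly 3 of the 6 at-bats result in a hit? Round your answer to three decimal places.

0.142

X ~ Binomial(n=6, p=0.26).
P(X=3) = C(6,3) · p^3 · (1−p)^3
= 20 · 0.017576 · 0.40522 = 0.14244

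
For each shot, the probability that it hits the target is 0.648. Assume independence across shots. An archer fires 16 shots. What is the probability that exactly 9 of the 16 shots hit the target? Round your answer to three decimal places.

X ~ Binomial(n=16, p=0.648).
P(X=9) = C(16,9) · p^9 · (1−p)^7
= 11440 · 0.020145 · 0.00066957 = 0.15431

0.154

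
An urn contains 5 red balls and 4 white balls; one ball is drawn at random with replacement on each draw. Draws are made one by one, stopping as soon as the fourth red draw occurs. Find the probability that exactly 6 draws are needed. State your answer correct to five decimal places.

0.18817

Y = trial on which the fourth success occurs; negative binomial, r=4, p=0.555556.
P(Y=6) = C(5,3) · p^4 · (1−p)^2
= 10 · 0.09526 · 0.19753 = 0.1881676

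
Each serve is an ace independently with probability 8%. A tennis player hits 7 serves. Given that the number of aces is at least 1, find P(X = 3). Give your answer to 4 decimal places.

0.0290

X ~ Binomial(7, 0.08). Want P(X=3 | X≥1) = P(X=3) / P(X≥1).
P(X=3) = C(7,3)·0.08^3·0.92^4 = 0.012838
P(X≥1) = 1 − 0.557847 = 0.442153
Ratio = 0.012838 / 0.442153 = 0.029035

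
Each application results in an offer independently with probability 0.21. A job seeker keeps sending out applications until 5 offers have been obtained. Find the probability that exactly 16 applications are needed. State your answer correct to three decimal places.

0.042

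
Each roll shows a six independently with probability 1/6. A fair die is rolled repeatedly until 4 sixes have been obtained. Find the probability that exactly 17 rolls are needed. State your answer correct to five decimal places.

0.04039

Y = trial on which the fourth success occurs; negative binomial, r=4, p=0.166667.
P(Y=17) = C(16,3) · p^4 · (1−p)^13
= 560 · 0.0007716 · 0.093464 = 0.0403856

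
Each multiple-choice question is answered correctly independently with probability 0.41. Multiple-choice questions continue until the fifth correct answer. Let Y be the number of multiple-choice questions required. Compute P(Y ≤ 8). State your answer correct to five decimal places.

Finishing within 8 multiple-choice questions ⇔ at least 5 successes in the first 8. With X ~ Binomial(8, 0.41), P(Y ≤ 8) = 1 − P(X ≤ 4).
  k=0: C(8,0)·0.41^0·0.59^8 = 0.0146830
  k=1: C(8,1)·0.41^1·0.59^7 = 0.0816278
  k=2: C(8,2)·0.41^2·0.59^6 = 0.1985353
  k=3: C(8,3)·0.41^3·0.59^5 = 0.2759305
  k=4: C(8,4)·0.41^4·0.59^4 = 0.2396854
1 − 0.8104620 = 0.1895380

0.18954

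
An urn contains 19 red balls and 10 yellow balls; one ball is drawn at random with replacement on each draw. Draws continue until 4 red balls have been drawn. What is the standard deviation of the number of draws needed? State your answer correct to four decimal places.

Y = total draws until the fourth success; negative binomial with r=4, p=0.655172.
SD(Y) = √[r(1−p)/p²] = √(3.213296) = 1.792567

1.7926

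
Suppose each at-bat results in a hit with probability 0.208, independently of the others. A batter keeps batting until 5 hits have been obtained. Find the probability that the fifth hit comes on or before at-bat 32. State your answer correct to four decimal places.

Finishing within 32 at-bats ⇔ at least 5 successes in the first 32. With X ~ Binomial(32, 0.208), P(Y ≤ 32) = 1 − P(X ≤ 4).
  k=0: C(32,0)·0.208^0·0.792^32 = 0.000574
  k=1: C(32,1)·0.208^1·0.792^31 = 0.004827
  k=2: C(32,2)·0.208^2·0.792^30 = 0.019650
  k=3: C(32,3)·0.208^3·0.792^29 = 0.051606
  k=4: C(32,4)·0.208^4·0.792^28 = 0.098260
1 − 0.174918 = 0.825082

0.8251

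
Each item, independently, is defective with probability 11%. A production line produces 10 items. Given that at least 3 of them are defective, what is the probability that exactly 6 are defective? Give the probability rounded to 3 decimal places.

0.003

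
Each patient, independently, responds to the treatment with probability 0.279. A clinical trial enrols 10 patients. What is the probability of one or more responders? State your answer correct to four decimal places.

0.9620

P(at least one) = 1 − P(none) = 1 − (1 − 0.279)^10
= 1 − 0.037962 = 0.962038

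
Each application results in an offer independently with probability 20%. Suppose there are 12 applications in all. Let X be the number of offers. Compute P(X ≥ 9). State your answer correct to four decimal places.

0.0001

X ~ Binomial(12, 0.20); P(X ≥ 9) = Σ C(12,k) p^k (1−p)^(12−k) over k:
  k=9: C(12,9)·0.20^9·0.80^3 = 0.000058
  k=10: C(12,10)·0.20^10·0.80^2 = 0.000004
  k=11: C(12,11)·0.20^11·0.80^1 = 0.000000
  k=12: C(12,12)·0.20^12·0.80^0 = 0.000000
Total = 0.000062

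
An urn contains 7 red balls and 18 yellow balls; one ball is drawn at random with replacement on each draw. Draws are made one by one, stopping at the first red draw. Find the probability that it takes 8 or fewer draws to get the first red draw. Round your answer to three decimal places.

0.928

Y = number of draws to the first success; geometric, p = 0.28.
P(Y ≤ 8) = 1 − (1−p)^8 = 1 − 0.07222 = 0.92778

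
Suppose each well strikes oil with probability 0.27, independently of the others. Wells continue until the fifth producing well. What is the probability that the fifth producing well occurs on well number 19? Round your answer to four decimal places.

0.0536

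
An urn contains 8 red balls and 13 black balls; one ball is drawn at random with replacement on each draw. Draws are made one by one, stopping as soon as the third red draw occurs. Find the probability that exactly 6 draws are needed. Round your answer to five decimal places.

Y = trial on which the third success occurs; negative binomial, r=3, p=0.380952.
P(Y=6) = C(5,2) · p^3 · (1−p)^3
= 10 · 0.055286 · 0.23723 = 0.1311548

0.13115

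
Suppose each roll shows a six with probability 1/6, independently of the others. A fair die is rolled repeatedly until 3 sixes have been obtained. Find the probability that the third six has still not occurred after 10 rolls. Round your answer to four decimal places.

Needing more than 10 rolls ⇔ fewer than 3 successes in the first 10. With X ~ Binomial(10, 0.166667), P(Y > 10) = P(X ≤ 2).
  k=0: C(10,0)·0.166667^0·0.833333^10 = 0.161506
  k=1: C(10,1)·0.166667^1·0.833333^9 = 0.323011
  k=2: C(10,2)·0.166667^2·0.833333^8 = 0.290710
P(X ≤ 2) = 0.775227

0.7752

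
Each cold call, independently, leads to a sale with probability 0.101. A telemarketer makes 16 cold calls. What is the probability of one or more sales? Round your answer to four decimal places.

0.8180

P(at least one) = 1 − P(none) = 1 − (1 − 0.101)^16
= 1 − 0.182035 = 0.817965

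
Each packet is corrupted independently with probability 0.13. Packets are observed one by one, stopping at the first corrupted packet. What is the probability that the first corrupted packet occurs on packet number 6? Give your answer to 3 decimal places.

Geometric (trials to first success), p = 0.13.
P(Y = 6) = (1−p)^5 · p = 0.49842 · 0.13 = 0.06479

0.065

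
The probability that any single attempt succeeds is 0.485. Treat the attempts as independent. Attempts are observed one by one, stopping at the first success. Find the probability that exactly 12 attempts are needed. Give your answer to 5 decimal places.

Geometric (trials to first success), p = 0.485.
P(Y = 12) = (1−p)^11 · p = 0.0006759 · 0.485 = 0.0003278

0.00033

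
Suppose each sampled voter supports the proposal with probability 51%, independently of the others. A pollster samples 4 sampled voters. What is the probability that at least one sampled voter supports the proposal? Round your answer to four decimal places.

0.9424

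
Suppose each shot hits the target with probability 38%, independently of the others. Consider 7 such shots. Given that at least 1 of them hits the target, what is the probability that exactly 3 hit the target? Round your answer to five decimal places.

X ~ Binomial(7, 0.38). Want P(X=3 | X≥1) = P(X=3) / P(X≥1).
P(X=3) = C(7,3)·0.38^3·0.62^4 = 0.2837825
P(X≥1) = 1 − 0.0352161 = 0.9647839
Ratio = 0.2837825 / 0.9647839 = 0.2941410

0.29414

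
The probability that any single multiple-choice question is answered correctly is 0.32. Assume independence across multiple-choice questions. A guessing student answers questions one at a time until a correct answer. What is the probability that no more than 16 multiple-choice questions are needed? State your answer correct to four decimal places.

Y = number of multiple-choice questions to the first success; geometric, p = 0.32.
P(Y ≤ 16) = 1 − (1−p)^16 = 1 − 0.002090 = 0.997910

0.9979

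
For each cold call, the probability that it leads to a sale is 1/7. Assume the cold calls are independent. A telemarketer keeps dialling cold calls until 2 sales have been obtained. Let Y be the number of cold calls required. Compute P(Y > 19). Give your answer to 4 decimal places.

0.2227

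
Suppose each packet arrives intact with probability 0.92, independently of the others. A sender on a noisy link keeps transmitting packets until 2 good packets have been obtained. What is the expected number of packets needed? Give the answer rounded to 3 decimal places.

2.174

Y = total packets until the second success; negative binomial with r=2, p=0.92.
E[Y] = r / p = 2 / 0.92 = 2.17391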